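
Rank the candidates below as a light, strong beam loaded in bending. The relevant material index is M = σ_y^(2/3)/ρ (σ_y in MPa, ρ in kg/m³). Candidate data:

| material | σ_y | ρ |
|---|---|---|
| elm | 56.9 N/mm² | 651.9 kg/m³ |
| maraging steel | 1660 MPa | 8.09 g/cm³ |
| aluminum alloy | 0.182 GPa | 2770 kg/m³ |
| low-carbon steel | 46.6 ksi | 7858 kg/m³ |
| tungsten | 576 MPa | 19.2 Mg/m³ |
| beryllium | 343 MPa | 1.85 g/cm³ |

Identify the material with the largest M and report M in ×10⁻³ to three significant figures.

beryllium, M = 26.5×10⁻³

Putting every candidate on a common basis:
  elm: σ_y = 56.90 MPa, ρ = 651.9 kg/m³
  maraging steel: σ_y = 1660 MPa, ρ = 8090 kg/m³
  aluminum alloy: σ_y = 182.0 MPa, ρ = 2770 kg/m³
  low-carbon steel: σ_y = 321.3 MPa, ρ = 7858 kg/m³
  tungsten: σ_y = 576.0 MPa, ρ = 19200 kg/m³
  beryllium: σ_y = 343.0 MPa, ρ = 1850 kg/m³
  beryllium: M = 26.5×10⁻³
  elm: M = 22.7×10⁻³
  maraging steel: M = 17.3×10⁻³
  aluminum alloy: M = 11.6×10⁻³
  low-carbon steel: M = 5.97×10⁻³
  tungsten: M = 3.61×10⁻³
Highest index: beryllium.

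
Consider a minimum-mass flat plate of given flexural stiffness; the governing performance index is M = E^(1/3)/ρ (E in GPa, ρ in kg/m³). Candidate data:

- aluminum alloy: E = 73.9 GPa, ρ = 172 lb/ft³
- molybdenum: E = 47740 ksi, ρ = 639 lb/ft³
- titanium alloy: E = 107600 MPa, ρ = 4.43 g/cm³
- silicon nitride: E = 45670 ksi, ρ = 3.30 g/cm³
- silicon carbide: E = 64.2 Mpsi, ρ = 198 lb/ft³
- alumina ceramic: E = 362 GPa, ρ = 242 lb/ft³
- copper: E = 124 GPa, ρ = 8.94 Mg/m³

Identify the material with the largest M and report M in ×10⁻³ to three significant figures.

silicon carbide, M = 2.40×10⁻³

After converting to SI:
  aluminum alloy: E = 73.90 GPa, ρ = 2755 kg/m³
  molybdenum: E = 329.2 GPa, ρ = 10240 kg/m³
  titanium alloy: E = 107.6 GPa, ρ = 4430 kg/m³
  silicon nitride: E = 314.9 GPa, ρ = 3300 kg/m³
  silicon carbide: E = 442.6 GPa, ρ = 3172 kg/m³
  alumina ceramic: E = 362.0 GPa, ρ = 3876 kg/m³
  copper: E = 124.0 GPa, ρ = 8940 kg/m³
  silicon carbide: M = 2.40×10⁻³
  silicon nitride: M = 2.06×10⁻³
  alumina ceramic: M = 1.84×10⁻³
  aluminum alloy: M = 1.52×10⁻³
  titanium alloy: M = 1.07×10⁻³
  molybdenum: M = 0.675×10⁻³
  copper: M = 0.558×10⁻³
The maximum is for silicon carbide.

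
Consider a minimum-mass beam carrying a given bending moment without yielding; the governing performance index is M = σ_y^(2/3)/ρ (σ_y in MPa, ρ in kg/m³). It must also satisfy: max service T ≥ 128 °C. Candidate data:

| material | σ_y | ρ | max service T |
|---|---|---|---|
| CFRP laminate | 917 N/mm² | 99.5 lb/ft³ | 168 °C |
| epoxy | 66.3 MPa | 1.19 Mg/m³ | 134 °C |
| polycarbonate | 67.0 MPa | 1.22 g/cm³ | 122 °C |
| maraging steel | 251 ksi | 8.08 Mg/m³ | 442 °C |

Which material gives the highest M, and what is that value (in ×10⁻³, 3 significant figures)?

CFRP laminate, M = 59.2×10⁻³

Screen on constraints: max service T ≥ 128 °C. Survivors: CFRP laminate, epoxy, maraging steel.
Putting every candidate on a common basis:
  CFRP laminate: σ_y = 917.0 MPa, ρ = 1594 kg/m³
  epoxy: σ_y = 66.30 MPa, ρ = 1190 kg/m³
  maraging steel: σ_y = 1731 MPa, ρ = 8080 kg/m³
  CFRP laminate: M = 59.2×10⁻³
  maraging steel: M = 17.8×10⁻³
  epoxy: M = 13.8×10⁻³
CFRP laminate ranks first.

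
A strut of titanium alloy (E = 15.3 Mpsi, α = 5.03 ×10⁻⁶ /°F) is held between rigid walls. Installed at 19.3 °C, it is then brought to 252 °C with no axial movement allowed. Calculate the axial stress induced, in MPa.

222 MPa

E = 15.3 Mpsi = 105.5 GPa.
α = 5.03×10⁻⁶/°F × 9/5 = 9.05×10⁻⁶/K.
ΔT = 232.7 K. Constrained thermal stress σ = E·α·ΔT = 105.5×10³ MPa × 9.05×10⁻⁶ × 232.7 = 222 MPa (compressive).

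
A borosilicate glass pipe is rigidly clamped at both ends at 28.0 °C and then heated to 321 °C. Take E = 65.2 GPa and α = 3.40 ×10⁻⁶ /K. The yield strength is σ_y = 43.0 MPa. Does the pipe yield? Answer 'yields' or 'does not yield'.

ΔT = 293.0 K. Constrained thermal stress σ = E·α·ΔT = 65.20×10³ MPa × 3.40×10⁻⁶ × 293.0 = 65.0 MPa (compressive).
Compare to σ_y = 43.0 MPa: σ ≥ σ_y, so it yields.

yields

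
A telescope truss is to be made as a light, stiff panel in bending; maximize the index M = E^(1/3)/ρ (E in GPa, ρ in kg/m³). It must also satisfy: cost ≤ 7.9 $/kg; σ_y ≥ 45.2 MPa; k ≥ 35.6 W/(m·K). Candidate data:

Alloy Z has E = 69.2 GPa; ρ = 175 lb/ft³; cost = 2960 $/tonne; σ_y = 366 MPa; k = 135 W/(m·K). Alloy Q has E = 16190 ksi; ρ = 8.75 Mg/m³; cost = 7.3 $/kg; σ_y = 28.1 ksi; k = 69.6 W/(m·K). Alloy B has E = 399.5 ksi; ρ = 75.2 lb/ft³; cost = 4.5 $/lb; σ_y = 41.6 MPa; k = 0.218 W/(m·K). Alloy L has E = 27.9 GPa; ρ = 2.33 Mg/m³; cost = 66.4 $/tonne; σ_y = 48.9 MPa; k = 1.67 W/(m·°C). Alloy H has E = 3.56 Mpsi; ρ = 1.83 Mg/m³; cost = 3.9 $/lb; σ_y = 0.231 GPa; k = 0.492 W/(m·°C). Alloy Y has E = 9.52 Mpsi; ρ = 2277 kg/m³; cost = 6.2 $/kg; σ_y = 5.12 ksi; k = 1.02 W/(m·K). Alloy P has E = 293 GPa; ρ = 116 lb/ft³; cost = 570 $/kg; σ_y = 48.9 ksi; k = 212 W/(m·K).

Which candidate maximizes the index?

alloy Z

Screen on constraints: cost ≤ 7.9 $/kg; σ_y ≥ 45.2 MPa; k ≥ 35.6 W/(m·K). Survivors: alloy Z, alloy Q.
In SI units:
  alloy Z: E = 69.20 GPa, ρ = 2803 kg/m³
  alloy Q: E = 111.6 GPa, ρ = 8750 kg/m³
  alloy Z: M = 1.46×10⁻³
  alloy Q: M = 0.550×10⁻³
Alloy Z ranks first.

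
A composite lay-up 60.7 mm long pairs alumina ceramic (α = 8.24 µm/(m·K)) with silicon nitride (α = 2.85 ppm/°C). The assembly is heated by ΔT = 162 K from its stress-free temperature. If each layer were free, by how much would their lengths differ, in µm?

Δα = |8.24 − 2.85|×10⁻⁶/K = 5.39×10⁻⁶/K.
ΔL_mismatch = Δα·L·ΔT = 5.39×10⁻⁶ × 60.7 mm × 162.0 K = 53.0 µm.

53.0 µm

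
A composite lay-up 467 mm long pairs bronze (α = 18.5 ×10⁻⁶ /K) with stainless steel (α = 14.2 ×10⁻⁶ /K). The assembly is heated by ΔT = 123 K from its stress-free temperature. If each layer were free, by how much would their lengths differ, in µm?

Δα = |18.5 − 14.2|×10⁻⁶/K = 4.30×10⁻⁶/K.
ΔL_mismatch = Δα·L·ΔT = 4.30×10⁻⁶ × 467.0 mm × 123.0 K = 247 µm.

247 µm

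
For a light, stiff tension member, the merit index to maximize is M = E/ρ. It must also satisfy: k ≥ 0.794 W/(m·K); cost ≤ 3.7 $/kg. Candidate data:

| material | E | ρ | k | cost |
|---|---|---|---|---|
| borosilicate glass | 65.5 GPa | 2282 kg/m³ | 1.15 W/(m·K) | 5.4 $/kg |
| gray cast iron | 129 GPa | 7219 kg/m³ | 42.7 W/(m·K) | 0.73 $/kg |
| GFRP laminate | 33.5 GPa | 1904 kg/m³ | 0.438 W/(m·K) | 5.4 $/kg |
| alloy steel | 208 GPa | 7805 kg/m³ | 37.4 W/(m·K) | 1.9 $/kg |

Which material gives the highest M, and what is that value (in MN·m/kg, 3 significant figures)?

Screen on constraints: k ≥ 0.794 W/(m·K); cost ≤ 3.7 $/kg. Survivors: gray cast iron, alloy steel.
Per-candidate index values:
  alloy steel: M = 26.6 MN·m/kg
  gray cast iron: M = 17.9 MN·m/kg
Highest index: alloy steel.

alloy steel, M = 26.6 MN·m/kg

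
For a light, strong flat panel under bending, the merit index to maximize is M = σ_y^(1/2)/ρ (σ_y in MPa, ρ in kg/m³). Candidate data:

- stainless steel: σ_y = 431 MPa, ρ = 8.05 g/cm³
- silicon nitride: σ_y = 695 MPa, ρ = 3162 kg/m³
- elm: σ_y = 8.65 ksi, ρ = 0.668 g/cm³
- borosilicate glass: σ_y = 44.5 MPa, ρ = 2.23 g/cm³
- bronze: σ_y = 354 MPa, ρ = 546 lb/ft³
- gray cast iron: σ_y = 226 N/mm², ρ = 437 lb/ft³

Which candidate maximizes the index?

elm

In SI units:
  stainless steel: σ_y = 431.0 MPa, ρ = 8050 kg/m³
  silicon nitride: σ_y = 695.0 MPa, ρ = 3162 kg/m³
  elm: σ_y = 59.64 MPa, ρ = 668.0 kg/m³
  borosilicate glass: σ_y = 44.50 MPa, ρ = 2230 kg/m³
  bronze: σ_y = 354.0 MPa, ρ = 8746 kg/m³
  gray cast iron: σ_y = 226.0 MPa, ρ = 7000 kg/m³
  elm: M = 11.6×10⁻³
  silicon nitride: M = 8.34×10⁻³
  borosilicate glass: M = 2.99×10⁻³
  stainless steel: M = 2.58×10⁻³
  bronze: M = 2.15×10⁻³
  gray cast iron: M = 2.15×10⁻³
Elm ranks first.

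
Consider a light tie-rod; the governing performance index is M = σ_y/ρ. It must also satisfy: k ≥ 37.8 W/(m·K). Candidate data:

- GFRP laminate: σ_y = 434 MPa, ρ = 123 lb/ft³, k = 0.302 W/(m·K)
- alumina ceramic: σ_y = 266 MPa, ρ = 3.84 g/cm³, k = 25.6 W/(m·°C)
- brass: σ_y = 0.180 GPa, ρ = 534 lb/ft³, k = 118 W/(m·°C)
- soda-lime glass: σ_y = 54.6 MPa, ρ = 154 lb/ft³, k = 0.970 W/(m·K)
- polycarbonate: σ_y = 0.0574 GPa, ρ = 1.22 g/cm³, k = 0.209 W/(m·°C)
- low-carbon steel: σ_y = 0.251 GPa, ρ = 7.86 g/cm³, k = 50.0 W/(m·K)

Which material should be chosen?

Screen on constraints: k ≥ 37.8 W/(m·K). Survivors: brass, low-carbon steel.
Convert each candidate to consistent units, then evaluate M:
  brass: σ_y = 180.0 MPa, ρ = 8554 kg/m³
  low-carbon steel: σ_y = 251.0 MPa, ρ = 7860 kg/m³
  low-carbon steel: M = 31.9 kN·m/kg
  brass: M = 21.0 kN·m/kg
Low-carbon steel ranks first.

low-carbon steel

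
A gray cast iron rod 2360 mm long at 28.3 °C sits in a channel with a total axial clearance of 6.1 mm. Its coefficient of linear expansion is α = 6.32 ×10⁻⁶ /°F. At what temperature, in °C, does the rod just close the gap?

α = 6.32×10⁻⁶/°F × 9/5 = 11.4×10⁻⁶/K.
α·L₀·ΔT = 6.1 mm ⇒ ΔT = 6.1 / (11.4×10⁻⁶ × 2360.0) = 227.2 K.
T = 28.3 + 227.2 = 255.5 °C.

256 °C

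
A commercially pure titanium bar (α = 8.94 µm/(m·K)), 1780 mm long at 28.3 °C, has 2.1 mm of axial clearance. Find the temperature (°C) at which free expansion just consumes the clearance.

α·L₀·ΔT = 2.1 mm ⇒ ΔT = 2.1 / (8.94×10⁻⁶ × 1780.0) = 132.0 K.
T = 28.3 + 132.0 = 160.3 °C.

160 °C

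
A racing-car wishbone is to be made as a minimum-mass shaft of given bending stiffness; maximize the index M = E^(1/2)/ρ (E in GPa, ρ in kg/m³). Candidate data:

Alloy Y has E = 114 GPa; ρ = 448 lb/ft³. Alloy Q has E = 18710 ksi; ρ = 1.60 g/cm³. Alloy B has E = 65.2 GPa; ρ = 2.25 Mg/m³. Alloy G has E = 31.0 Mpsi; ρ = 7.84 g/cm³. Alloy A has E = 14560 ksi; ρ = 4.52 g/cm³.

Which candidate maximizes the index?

alloy Q

After converting to SI:
  alloy Y: E = 114.0 GPa, ρ = 7176 kg/m³
  alloy Q: E = 129.0 GPa, ρ = 1600 kg/m³
  alloy B: E = 65.20 GPa, ρ = 2250 kg/m³
  alloy G: E = 213.7 GPa, ρ = 7840 kg/m³
  alloy A: E = 100.4 GPa, ρ = 4520 kg/m³
  alloy Q: M = 7.10×10⁻³
  alloy B: M = 3.59×10⁻³
  alloy A: M = 2.22×10⁻³
  alloy G: M = 1.86×10⁻³
  alloy Y: M = 1.49×10⁻³
Alloy Q ranks first.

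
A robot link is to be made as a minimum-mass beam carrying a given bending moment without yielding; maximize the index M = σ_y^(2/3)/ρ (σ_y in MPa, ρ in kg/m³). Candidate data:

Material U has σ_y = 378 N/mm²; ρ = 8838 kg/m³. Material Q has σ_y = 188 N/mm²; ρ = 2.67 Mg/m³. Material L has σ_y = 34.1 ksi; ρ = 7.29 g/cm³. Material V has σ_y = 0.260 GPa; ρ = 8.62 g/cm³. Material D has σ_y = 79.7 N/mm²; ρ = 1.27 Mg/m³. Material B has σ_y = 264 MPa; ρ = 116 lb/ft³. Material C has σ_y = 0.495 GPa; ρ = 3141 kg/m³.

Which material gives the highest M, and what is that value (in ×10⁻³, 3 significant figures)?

Convert each candidate to consistent units, then evaluate M:
  material U: σ_y = 378.0 MPa, ρ = 8838 kg/m³
  material Q: σ_y = 188.0 MPa, ρ = 2670 kg/m³
  material L: σ_y = 235.1 MPa, ρ = 7290 kg/m³
  material V: σ_y = 260.0 MPa, ρ = 8620 kg/m³
  material D: σ_y = 79.70 MPa, ρ = 1270 kg/m³
  material B: σ_y = 264.0 MPa, ρ = 1858 kg/m³
  material C: σ_y = 495.0 MPa, ρ = 3141 kg/m³
  material B: M = 22.1×10⁻³
  material C: M = 19.9×10⁻³
  material D: M = 14.6×10⁻³
  material Q: M = 12.3×10⁻³
  material U: M = 5.92×10⁻³
  material L: M = 5.23×10⁻³
  material V: M = 4.73×10⁻³
Material B has the largest M.

material B, M = 22.1×10⁻³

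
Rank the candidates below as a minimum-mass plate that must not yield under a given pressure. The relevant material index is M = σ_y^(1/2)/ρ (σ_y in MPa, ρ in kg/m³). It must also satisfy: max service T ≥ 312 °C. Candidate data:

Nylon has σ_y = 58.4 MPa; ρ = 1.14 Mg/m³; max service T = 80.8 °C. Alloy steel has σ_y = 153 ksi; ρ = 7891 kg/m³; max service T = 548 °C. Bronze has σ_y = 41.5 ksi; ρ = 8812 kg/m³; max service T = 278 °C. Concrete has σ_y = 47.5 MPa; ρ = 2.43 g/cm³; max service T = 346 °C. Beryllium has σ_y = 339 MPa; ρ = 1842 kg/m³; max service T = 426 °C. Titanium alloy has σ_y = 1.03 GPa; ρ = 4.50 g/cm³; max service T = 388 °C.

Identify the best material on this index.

Screen on constraints: max service T ≥ 312 °C. Survivors: alloy steel, concrete, beryllium, titanium alloy.
Putting every candidate on a common basis:
  alloy steel: σ_y = 1055 MPa, ρ = 7891 kg/m³
  concrete: σ_y = 47.50 MPa, ρ = 2430 kg/m³
  beryllium: σ_y = 339.0 MPa, ρ = 1842 kg/m³
  titanium alloy: σ_y = 1030 MPa, ρ = 4500 kg/m³
  beryllium: M = 10.0×10⁻³
  titanium alloy: M = 7.13×10⁻³
  alloy steel: M = 4.12×10⁻³
  concrete: M = 2.84×10⁻³
The maximum is for beryllium.

beryllium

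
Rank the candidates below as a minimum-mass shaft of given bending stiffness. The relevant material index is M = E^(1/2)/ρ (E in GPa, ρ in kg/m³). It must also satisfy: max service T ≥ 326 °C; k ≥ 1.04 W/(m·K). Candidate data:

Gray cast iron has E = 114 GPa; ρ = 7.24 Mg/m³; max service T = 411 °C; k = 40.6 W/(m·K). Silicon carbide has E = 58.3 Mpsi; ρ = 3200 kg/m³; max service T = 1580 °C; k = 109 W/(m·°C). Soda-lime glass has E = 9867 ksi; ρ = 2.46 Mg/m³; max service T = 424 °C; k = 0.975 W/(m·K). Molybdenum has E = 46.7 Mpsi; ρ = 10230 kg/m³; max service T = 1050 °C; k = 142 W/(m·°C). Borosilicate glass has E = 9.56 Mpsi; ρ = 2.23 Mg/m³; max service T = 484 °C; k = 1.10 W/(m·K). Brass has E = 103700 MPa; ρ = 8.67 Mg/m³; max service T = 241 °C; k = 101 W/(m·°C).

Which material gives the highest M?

Screen on constraints: max service T ≥ 326 °C; k ≥ 1.04 W/(m·K). Survivors: gray cast iron, silicon carbide, molybdenum, borosilicate glass.
After converting to SI:
  gray cast iron: E = 114.0 GPa, ρ = 7240 kg/m³
  silicon carbide: E = 402.0 GPa, ρ = 3200 kg/m³
  molybdenum: E = 322.0 GPa, ρ = 10230 kg/m³
  borosilicate glass: E = 65.91 GPa, ρ = 2230 kg/m³
  silicon carbide: M = 6.27×10⁻³
  borosilicate glass: M = 3.64×10⁻³
  molybdenum: M = 1.75×10⁻³
  gray cast iron: M = 1.47×10⁻³
Silicon carbide has the largest M.

silicon carbide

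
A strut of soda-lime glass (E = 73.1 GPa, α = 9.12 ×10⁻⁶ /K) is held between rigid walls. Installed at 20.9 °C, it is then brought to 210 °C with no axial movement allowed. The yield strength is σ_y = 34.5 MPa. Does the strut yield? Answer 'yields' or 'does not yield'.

ΔT = 189.1 K. Constrained thermal stress σ = E·α·ΔT = 73.10×10³ MPa × 9.12×10⁻⁶ × 189.1 = 126 MPa (compressive).
Compare to σ_y = 34.5 MPa: σ ≥ σ_y, so it yields.

yields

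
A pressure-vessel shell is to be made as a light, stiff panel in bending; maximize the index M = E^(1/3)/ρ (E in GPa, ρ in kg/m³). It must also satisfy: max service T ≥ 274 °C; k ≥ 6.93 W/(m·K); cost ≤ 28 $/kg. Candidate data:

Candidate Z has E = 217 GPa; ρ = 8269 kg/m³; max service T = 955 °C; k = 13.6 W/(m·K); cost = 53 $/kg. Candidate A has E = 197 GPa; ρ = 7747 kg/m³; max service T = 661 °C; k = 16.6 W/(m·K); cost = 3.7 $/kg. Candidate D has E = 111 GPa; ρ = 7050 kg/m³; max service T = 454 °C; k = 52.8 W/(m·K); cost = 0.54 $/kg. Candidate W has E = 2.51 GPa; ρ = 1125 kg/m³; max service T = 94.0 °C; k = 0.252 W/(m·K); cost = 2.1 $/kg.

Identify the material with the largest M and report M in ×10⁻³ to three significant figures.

candidate A, M = 0.751×10⁻³

Screen on constraints: max service T ≥ 274 °C; k ≥ 6.93 W/(m·K); cost ≤ 28 $/kg. Survivors: candidate A, candidate D.
Per-candidate index values:
  candidate A: M = 0.751×10⁻³
  candidate D: M = 0.682×10⁻³
Candidate A ranks first.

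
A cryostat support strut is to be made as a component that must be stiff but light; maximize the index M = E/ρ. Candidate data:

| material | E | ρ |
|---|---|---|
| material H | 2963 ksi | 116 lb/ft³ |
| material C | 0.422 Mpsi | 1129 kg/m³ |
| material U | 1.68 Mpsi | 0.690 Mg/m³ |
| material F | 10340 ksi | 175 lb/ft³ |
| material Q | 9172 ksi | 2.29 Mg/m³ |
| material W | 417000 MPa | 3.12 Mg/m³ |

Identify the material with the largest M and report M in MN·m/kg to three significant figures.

material W, M = 134 MN·m/kg

After converting to SI:
  material H: E = 20.43 GPa, ρ = 1858 kg/m³
  material C: E = 2.910 GPa, ρ = 1129 kg/m³
  material U: E = 11.58 GPa, ρ = 690.0 kg/m³
  material F: E = 71.29 GPa, ρ = 2803 kg/m³
  material Q: E = 63.24 GPa, ρ = 2290 kg/m³
  material W: E = 417.0 GPa, ρ = 3120 kg/m³
  material W: M = 134 MN·m/kg
  material Q: M = 27.6 MN·m/kg
  material F: M = 25.4 MN·m/kg
  material U: M = 16.8 MN·m/kg
  material H: M = 11.0 MN·m/kg
  material C: M = 2.58 MN·m/kg
The maximum is for material W.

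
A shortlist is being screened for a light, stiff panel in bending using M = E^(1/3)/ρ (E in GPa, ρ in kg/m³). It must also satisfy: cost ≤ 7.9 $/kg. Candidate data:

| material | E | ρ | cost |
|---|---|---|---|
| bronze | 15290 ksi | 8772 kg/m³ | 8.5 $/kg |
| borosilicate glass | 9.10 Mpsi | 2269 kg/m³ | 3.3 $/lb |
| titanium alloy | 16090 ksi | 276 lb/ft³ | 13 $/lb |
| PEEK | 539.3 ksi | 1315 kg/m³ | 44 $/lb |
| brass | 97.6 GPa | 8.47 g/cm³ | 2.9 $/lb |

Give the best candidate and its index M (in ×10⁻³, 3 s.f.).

Screen on constraints: cost ≤ 7.9 $/kg. Survivors: borosilicate glass, brass.
Normalizing units and computing the index:
  borosilicate glass: E = 62.74 GPa, ρ = 2269 kg/m³
  brass: E = 97.60 GPa, ρ = 8470 kg/m³
  borosilicate glass: M = 1.75×10⁻³
  brass: M = 0.544×10⁻³
The maximum is for borosilicate glass.

borosilicate glass, M = 1.75×10⁻³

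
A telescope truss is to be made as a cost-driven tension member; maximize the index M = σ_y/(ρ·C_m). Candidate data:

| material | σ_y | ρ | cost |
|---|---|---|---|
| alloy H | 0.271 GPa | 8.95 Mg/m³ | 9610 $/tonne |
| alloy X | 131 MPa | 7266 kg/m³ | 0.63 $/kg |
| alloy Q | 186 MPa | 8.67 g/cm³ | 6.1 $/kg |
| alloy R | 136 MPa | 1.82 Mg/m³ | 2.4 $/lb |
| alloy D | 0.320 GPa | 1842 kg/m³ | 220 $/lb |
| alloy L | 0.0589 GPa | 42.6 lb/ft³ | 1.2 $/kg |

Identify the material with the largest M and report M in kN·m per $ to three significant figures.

Putting every candidate on a common basis:
  alloy H: σ_y = 271.0 MPa, ρ = 8950 kg/m³, cost = 9.610 $/kg
  alloy X: σ_y = 131.0 MPa, ρ = 7266 kg/m³, cost = 0.6300 $/kg
  alloy Q: σ_y = 186.0 MPa, ρ = 8670 kg/m³, cost = 6.100 $/kg
  alloy R: σ_y = 136.0 MPa, ρ = 1820 kg/m³, cost = 5.291 $/kg
  alloy D: σ_y = 320.0 MPa, ρ = 1842 kg/m³, cost = 485.0 $/kg
  alloy L: σ_y = 58.90 MPa, ρ = 682.4 kg/m³, cost = 1.200 $/kg
  alloy L: M = 71.9 kN·m per $
  alloy X: M = 28.6 kN·m per $
  alloy R: M = 14.1 kN·m per $
  alloy Q: M = 3.52 kN·m per $
  alloy H: M = 3.15 kN·m per $
  alloy D: M = 0.358 kN·m per $
The maximum is for alloy L.

alloy L, M = 71.9 kN·m per $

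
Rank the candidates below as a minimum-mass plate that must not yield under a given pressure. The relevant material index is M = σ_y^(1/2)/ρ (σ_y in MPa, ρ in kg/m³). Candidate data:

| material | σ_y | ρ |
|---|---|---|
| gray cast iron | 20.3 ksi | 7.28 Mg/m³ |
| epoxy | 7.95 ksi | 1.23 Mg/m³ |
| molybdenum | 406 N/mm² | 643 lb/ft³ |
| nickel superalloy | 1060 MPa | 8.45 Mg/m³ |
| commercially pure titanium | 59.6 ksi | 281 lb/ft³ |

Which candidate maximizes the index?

epoxy

In SI units:
  gray cast iron: σ_y = 140.0 MPa, ρ = 7280 kg/m³
  epoxy: σ_y = 54.81 MPa, ρ = 1230 kg/m³
  molybdenum: σ_y = 406.0 MPa, ρ = 10300 kg/m³
  nickel superalloy: σ_y = 1060 MPa, ρ = 8450 kg/m³
  commercially pure titanium: σ_y = 410.9 MPa, ρ = 4501 kg/m³
  epoxy: M = 6.02×10⁻³
  commercially pure titanium: M = 4.50×10⁻³
  nickel superalloy: M = 3.85×10⁻³
  molybdenum: M = 1.96×10⁻³
  gray cast iron: M = 1.63×10⁻³
Epoxy has the largest M.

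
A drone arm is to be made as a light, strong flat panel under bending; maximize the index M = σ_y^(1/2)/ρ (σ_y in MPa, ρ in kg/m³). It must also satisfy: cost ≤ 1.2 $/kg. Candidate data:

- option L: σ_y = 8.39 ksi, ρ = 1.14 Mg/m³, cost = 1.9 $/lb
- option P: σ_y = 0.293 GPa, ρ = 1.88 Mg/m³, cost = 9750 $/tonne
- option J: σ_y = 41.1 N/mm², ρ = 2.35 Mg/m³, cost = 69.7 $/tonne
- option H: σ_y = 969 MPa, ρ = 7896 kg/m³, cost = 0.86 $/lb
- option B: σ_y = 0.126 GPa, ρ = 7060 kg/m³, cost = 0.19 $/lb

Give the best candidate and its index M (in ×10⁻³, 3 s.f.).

option J, M = 2.73×10⁻³

Screen on constraints: cost ≤ 1.2 $/kg. Survivors: option J, option B.
Normalizing units and computing the index:
  option J: σ_y = 41.10 MPa, ρ = 2350 kg/m³
  option B: σ_y = 126.0 MPa, ρ = 7060 kg/m³
  option J: M = 2.73×10⁻³
  option B: M = 1.59×10⁻³
Highest index: option J.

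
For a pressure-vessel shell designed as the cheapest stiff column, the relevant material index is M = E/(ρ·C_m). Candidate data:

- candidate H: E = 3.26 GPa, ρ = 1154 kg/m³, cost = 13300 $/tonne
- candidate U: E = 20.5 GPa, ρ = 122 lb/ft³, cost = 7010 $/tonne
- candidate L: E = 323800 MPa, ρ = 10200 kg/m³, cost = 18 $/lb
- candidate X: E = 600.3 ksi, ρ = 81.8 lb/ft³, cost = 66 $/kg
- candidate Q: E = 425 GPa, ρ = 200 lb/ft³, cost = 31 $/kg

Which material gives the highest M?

Normalizing units and computing the index:
  candidate H: E = 3.260 GPa, ρ = 1154 kg/m³, cost = 13.30 $/kg
  candidate U: E = 20.50 GPa, ρ = 1954 kg/m³, cost = 7.010 $/kg
  candidate L: E = 323.8 GPa, ρ = 10200 kg/m³, cost = 39.68 $/kg
  candidate X: E = 4.139 GPa, ρ = 1310 kg/m³, cost = 66.00 $/kg
  candidate Q: E = 425.0 GPa, ρ = 3204 kg/m³, cost = 31.00 $/kg
  candidate Q: M = 4.28 MN·m per $
  candidate U: M = 1.50 MN·m per $
  candidate L: M = 0.800 MN·m per $
  candidate H: M = 0.212 MN·m per $
  candidate X: M = 0.0479 MN·m per $
Highest index: candidate Q.

candidate Q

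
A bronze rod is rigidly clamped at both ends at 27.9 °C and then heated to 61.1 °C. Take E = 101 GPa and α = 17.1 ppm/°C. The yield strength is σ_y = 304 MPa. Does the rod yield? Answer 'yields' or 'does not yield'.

does not yield

ΔT = 33.20 K. Constrained thermal stress σ = E·α·ΔT = 101.0×10³ MPa × 17.1×10⁻⁶ × 33.20 = 57.3 MPa (compressive).
Compare to σ_y = 304 MPa: σ < σ_y, so it does not yield.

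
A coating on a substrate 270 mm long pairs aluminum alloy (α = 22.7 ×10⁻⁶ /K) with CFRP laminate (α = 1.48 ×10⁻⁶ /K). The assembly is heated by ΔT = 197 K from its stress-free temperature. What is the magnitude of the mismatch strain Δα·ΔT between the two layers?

4.18×10⁻³

Δα = |22.7 − 1.48|×10⁻⁶/K = 21.2×10⁻⁶/K.
Mismatch strain = Δα·ΔT = 21.2×10⁻⁶ × 197.0 = 4.18×10⁻³.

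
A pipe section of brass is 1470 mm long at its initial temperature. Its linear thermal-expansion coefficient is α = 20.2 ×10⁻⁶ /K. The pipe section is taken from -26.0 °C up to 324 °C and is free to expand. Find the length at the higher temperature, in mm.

ΔT = 324 − (-26.0) = 350.0 K.
ΔL = α·L₀·ΔT = 20.2×10⁻⁶ × 1470 mm × 350.0 K = 10.4 mm.
L = L₀ + ΔL = 1470 + 10.4 = 1480.4 mm.

1480.4 mm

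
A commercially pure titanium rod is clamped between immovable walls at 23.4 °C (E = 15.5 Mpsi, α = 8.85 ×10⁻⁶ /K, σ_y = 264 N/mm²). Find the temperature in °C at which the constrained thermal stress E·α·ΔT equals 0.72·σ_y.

E = 15.5 Mpsi = 106.9 GPa.
σ_y = 264 N/mm² = 264.0 MPa.
E·α·ΔT = 190.1 MPa ⇒ ΔT = 190.1 / (106.9×10³ × 8.85×10⁻⁶) = 201.0 K.
T = 23.4 + 201.0 = 224.4 °C.

224 °C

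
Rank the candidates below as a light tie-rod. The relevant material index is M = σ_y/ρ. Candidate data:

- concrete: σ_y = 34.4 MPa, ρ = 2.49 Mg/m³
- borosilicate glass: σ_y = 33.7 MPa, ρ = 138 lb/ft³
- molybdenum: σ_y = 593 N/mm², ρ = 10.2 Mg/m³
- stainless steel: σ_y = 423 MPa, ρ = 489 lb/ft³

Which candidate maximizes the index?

molybdenum

Convert each candidate to consistent units, then evaluate M:
  concrete: σ_y = 34.40 MPa, ρ = 2490 kg/m³
  borosilicate glass: σ_y = 33.70 MPa, ρ = 2211 kg/m³
  molybdenum: σ_y = 593.0 MPa, ρ = 10200 kg/m³
  stainless steel: σ_y = 423.0 MPa, ρ = 7833 kg/m³
  molybdenum: M = 58.1 kN·m/kg
  stainless steel: M = 54.0 kN·m/kg
  borosilicate glass: M = 15.2 kN·m/kg
  concrete: M = 13.8 kN·m/kg
Molybdenum ranks first.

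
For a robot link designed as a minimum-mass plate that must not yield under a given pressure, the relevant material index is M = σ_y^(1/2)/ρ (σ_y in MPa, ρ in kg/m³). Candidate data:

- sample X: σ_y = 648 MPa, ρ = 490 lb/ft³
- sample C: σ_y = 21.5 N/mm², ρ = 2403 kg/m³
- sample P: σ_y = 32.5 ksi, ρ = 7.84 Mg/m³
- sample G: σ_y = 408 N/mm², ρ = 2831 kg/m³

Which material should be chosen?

Normalizing units and computing the index:
  sample X: σ_y = 648.0 MPa, ρ = 7849 kg/m³
  sample C: σ_y = 21.50 MPa, ρ = 2403 kg/m³
  sample P: σ_y = 224.1 MPa, ρ = 7840 kg/m³
  sample G: σ_y = 408.0 MPa, ρ = 2831 kg/m³
  sample G: M = 7.13×10⁻³
  sample X: M = 3.24×10⁻³
  sample C: M = 1.93×10⁻³
  sample P: M = 1.91×10⁻³
Highest index: sample G.

sample G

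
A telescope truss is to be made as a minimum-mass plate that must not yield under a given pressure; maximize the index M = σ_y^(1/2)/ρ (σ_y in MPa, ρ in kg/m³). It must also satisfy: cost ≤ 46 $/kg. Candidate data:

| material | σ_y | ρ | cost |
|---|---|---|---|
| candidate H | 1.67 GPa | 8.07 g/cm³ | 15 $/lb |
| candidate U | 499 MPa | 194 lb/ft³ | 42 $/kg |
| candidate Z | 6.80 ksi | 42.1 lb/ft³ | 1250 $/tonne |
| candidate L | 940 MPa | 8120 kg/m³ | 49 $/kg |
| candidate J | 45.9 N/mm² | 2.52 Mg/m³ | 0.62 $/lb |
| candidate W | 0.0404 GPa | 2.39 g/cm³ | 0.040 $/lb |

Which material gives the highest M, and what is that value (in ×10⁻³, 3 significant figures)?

candidate Z, M = 10.2×10⁻³

Screen on constraints: cost ≤ 46 $/kg. Survivors: candidate H, candidate U, candidate Z, candidate J, candidate W.
Normalizing units and computing the index:
  candidate H: σ_y = 1670 MPa, ρ = 8070 kg/m³
  candidate U: σ_y = 499.0 MPa, ρ = 3108 kg/m³
  candidate Z: σ_y = 46.88 MPa, ρ = 674.4 kg/m³
  candidate J: σ_y = 45.90 MPa, ρ = 2520 kg/m³
  candidate W: σ_y = 40.40 MPa, ρ = 2390 kg/m³
  candidate Z: M = 10.2×10⁻³
  candidate U: M = 7.19×10⁻³
  candidate H: M = 5.06×10⁻³
  candidate J: M = 2.69×10⁻³
  candidate W: M = 2.66×10⁻³
Highest index: candidate Z.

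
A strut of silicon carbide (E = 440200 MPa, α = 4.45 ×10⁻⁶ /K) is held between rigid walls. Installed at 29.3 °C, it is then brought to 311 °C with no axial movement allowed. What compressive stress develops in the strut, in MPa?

552 MPa

E = 440200 MPa = 440.2 GPa.
ΔT = 281.7 K. Constrained thermal stress σ = E·α·ΔT = 440.2×10³ MPa × 4.45×10⁻⁶ × 281.7 = 552 MPa (compressive).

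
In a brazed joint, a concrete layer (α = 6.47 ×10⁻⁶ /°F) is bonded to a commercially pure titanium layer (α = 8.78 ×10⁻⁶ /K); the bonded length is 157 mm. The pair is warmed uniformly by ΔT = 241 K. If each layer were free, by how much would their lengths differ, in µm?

concrete: α = 6.47×10⁻⁶/°F × 9/5 = 11.6×10⁻⁶/K.
Δα = |11.6 − 8.78|×10⁻⁶/K = 2.87×10⁻⁶/K.
ΔL_mismatch = Δα·L·ΔT = 2.87×10⁻⁶ × 157.0 mm × 241.0 K = 108 µm.

108 µm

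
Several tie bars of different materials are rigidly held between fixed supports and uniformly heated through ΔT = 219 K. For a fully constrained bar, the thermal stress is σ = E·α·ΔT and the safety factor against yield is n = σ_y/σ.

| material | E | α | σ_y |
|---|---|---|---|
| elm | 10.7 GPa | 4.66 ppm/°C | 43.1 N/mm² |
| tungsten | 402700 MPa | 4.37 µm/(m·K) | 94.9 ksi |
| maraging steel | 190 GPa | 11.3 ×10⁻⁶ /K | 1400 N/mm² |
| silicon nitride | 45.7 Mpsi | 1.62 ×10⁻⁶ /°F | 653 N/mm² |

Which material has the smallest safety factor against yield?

tungsten

In consistent units (E in GPa, α in ×10⁻⁶/K, σ_y in MPa):
  elm: E = 10.70, α = 4.66, σ_y = 43.10 → σ = 10.9 MPa, n = 3.95
  tungsten: E = 402.7, α = 4.37, σ_y = 654.3 → σ = 385 MPa, n = 1.70
  maraging steel: E = 190.0, α = 11.3, σ_y = 1400 → σ = 470 MPa, n = 2.98
  silicon nitride: E = 315.1, α = 2.92, σ_y = 653.0 → σ = 201 MPa, n = 3.25
Tungsten has the lowest safety factor, n = 1.70.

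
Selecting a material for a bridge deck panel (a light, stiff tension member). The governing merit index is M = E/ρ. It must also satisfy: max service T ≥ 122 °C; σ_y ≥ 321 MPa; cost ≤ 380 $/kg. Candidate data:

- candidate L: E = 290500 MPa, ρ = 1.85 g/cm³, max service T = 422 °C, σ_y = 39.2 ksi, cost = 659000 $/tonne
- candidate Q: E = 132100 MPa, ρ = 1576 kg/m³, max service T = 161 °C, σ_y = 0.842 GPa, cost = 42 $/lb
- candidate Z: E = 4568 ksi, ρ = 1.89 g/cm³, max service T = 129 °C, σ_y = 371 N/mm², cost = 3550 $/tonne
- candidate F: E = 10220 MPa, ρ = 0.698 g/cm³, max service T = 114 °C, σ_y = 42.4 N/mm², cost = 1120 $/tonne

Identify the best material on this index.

candidate Q

Screen on constraints: max service T ≥ 122 °C; σ_y ≥ 321 MPa; cost ≤ 380 $/kg. Survivors: candidate Q, candidate Z.
After converting to SI:
  candidate Q: E = 132.1 GPa, ρ = 1576 kg/m³
  candidate Z: E = 31.50 GPa, ρ = 1890 kg/m³
  candidate Q: M = 83.8 MN·m/kg
  candidate Z: M = 16.7 MN·m/kg
The maximum is for candidate Q.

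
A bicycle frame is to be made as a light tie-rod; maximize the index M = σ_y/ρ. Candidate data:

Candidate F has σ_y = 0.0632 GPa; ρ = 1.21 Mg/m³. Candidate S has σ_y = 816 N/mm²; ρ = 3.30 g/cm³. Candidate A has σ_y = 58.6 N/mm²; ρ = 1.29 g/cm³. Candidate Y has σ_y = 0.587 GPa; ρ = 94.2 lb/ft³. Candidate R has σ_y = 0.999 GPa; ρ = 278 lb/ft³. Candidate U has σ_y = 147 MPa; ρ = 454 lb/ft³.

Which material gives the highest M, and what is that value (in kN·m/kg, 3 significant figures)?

Putting every candidate on a common basis:
  candidate F: σ_y = 63.20 MPa, ρ = 1210 kg/m³
  candidate S: σ_y = 816.0 MPa, ρ = 3300 kg/m³
  candidate A: σ_y = 58.60 MPa, ρ = 1290 kg/m³
  candidate Y: σ_y = 587.0 MPa, ρ = 1509 kg/m³
  candidate R: σ_y = 999.0 MPa, ρ = 4453 kg/m³
  candidate U: σ_y = 147.0 MPa, ρ = 7272 kg/m³
  candidate Y: M = 389 kN·m/kg
  candidate S: M = 247 kN·m/kg
  candidate R: M = 224 kN·m/kg
  candidate F: M = 52.2 kN·m/kg
  candidate A: M = 45.4 kN·m/kg
  candidate U: M = 20.2 kN·m/kg
Candidate Y ranks first.

candidate Y, M = 389 kN·m/kg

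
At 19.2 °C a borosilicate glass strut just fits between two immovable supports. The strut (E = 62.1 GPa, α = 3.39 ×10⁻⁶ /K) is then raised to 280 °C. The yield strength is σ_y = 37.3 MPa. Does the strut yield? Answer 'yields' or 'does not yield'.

yields

ΔT = 260.8 K. Constrained thermal stress σ = E·α·ΔT = 62.10×10³ MPa × 3.39×10⁻⁶ × 260.8 = 54.9 MPa (compressive).
Compare to σ_y = 37.3 MPa: σ ≥ σ_y, so it yields.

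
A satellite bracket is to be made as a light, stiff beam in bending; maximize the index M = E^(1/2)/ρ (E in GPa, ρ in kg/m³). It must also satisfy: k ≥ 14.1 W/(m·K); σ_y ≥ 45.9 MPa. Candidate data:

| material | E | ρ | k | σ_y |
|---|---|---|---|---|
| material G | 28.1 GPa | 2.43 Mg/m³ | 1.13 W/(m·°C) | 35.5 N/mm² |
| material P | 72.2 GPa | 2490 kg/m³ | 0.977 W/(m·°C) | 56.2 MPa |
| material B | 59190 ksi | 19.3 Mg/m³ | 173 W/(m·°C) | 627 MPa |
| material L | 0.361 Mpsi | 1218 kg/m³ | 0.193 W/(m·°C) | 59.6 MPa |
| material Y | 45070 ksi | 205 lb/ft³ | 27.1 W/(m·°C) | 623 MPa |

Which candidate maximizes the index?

material Y

Screen on constraints: k ≥ 14.1 W/(m·K); σ_y ≥ 45.9 MPa. Survivors: material B, material Y.
Putting every candidate on a common basis:
  material B: E = 408.1 GPa, ρ = 19300 kg/m³
  material Y: E = 310.7 GPa, ρ = 3284 kg/m³
  material Y: M = 5.37×10⁻³
  material B: M = 1.05×10⁻³
Material Y ranks first.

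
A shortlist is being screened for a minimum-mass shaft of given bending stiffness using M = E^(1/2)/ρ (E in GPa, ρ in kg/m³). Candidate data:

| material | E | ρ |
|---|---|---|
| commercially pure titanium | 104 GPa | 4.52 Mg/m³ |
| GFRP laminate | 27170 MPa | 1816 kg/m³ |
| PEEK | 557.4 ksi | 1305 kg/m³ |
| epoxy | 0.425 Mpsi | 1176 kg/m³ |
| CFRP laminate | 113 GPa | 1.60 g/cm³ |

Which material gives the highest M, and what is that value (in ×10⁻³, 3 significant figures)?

CFRP laminate, M = 6.64×10⁻³

Convert each candidate to consistent units, then evaluate M:
  commercially pure titanium: E = 104.0 GPa, ρ = 4520 kg/m³
  GFRP laminate: E = 27.17 GPa, ρ = 1816 kg/m³
  PEEK: E = 3.843 GPa, ρ = 1305 kg/m³
  epoxy: E = 2.930 GPa, ρ = 1176 kg/m³
  CFRP laminate: E = 113.0 GPa, ρ = 1600 kg/m³
  CFRP laminate: M = 6.64×10⁻³
  GFRP laminate: M = 2.87×10⁻³
  commercially pure titanium: M = 2.26×10⁻³
  PEEK: M = 1.50×10⁻³
  epoxy: M = 1.46×10⁻³
CFRP laminate ranks first.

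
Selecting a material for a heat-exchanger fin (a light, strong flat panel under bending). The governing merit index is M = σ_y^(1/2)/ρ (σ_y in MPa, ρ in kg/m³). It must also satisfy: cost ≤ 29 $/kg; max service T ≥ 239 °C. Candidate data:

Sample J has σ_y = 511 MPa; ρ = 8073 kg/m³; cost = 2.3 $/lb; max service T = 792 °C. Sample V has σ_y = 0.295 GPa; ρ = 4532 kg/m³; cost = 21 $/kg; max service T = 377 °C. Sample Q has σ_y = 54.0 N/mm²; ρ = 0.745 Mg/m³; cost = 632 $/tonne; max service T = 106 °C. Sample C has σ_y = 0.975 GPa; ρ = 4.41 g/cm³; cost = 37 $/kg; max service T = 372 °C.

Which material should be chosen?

Screen on constraints: cost ≤ 29 $/kg; max service T ≥ 239 °C. Survivors: sample J, sample V.
Normalizing units and computing the index:
  sample J: σ_y = 511.0 MPa, ρ = 8073 kg/m³
  sample V: σ_y = 295.0 MPa, ρ = 4532 kg/m³
  sample V: M = 3.79×10⁻³
  sample J: M = 2.80×10⁻³
The maximum is for sample V.

sample V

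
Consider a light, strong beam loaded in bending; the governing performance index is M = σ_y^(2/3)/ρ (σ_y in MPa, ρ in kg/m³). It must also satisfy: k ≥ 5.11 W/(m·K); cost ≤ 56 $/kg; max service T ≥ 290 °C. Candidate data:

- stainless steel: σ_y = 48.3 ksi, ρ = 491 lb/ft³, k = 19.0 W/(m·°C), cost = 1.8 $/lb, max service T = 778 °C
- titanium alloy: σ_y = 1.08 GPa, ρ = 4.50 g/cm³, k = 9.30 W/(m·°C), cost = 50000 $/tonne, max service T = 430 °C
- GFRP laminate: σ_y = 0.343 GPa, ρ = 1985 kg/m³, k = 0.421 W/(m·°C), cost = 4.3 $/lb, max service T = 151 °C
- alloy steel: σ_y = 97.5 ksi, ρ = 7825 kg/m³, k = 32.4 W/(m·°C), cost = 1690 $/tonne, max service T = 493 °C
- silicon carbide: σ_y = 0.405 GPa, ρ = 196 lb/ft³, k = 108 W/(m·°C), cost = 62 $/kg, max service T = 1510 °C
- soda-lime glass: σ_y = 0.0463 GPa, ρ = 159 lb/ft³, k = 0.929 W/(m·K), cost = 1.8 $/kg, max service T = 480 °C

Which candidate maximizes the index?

titanium alloy

Screen on constraints: k ≥ 5.11 W/(m·K); cost ≤ 56 $/kg; max service T ≥ 290 °C. Survivors: stainless steel, titanium alloy, alloy steel.
After converting to SI:
  stainless steel: σ_y = 333.0 MPa, ρ = 7865 kg/m³
  titanium alloy: σ_y = 1080 MPa, ρ = 4500 kg/m³
  alloy steel: σ_y = 672.2 MPa, ρ = 7825 kg/m³
  titanium alloy: M = 23.4×10⁻³
  alloy steel: M = 9.81×10⁻³
  stainless steel: M = 6.11×10⁻³
Highest index: titanium alloy.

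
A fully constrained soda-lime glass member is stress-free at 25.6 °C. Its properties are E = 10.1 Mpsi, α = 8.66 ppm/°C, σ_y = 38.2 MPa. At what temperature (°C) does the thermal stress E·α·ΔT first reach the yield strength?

E = 10.1 Mpsi = 69.64 GPa.
E·α·ΔT = 38.20 MPa ⇒ ΔT = 38.20 / (69.64×10³ × 8.66×10⁻⁶) = 63.34 K.
T = 25.6 + 63.34 = 88.94 °C.

88.9 °C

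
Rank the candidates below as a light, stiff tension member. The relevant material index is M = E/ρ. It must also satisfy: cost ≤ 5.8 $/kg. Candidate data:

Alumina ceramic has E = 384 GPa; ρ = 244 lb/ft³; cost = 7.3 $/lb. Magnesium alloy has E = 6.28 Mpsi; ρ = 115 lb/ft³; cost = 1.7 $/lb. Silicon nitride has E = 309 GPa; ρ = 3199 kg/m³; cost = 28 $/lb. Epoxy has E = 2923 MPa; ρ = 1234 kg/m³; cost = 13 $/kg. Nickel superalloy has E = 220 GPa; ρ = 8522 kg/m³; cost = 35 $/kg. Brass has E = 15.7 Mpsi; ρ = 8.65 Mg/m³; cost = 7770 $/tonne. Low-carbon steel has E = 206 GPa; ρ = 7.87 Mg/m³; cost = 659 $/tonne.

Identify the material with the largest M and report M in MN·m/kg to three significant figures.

Screen on constraints: cost ≤ 5.8 $/kg. Survivors: magnesium alloy, low-carbon steel.
Convert each candidate to consistent units, then evaluate M:
  magnesium alloy: E = 43.30 GPa, ρ = 1842 kg/m³
  low-carbon steel: E = 206.0 GPa, ρ = 7870 kg/m³
  low-carbon steel: M = 26.2 MN·m/kg
  magnesium alloy: M = 23.5 MN·m/kg
Low-carbon steel has the largest M.

low-carbon steel, M = 26.2 MN·m/kg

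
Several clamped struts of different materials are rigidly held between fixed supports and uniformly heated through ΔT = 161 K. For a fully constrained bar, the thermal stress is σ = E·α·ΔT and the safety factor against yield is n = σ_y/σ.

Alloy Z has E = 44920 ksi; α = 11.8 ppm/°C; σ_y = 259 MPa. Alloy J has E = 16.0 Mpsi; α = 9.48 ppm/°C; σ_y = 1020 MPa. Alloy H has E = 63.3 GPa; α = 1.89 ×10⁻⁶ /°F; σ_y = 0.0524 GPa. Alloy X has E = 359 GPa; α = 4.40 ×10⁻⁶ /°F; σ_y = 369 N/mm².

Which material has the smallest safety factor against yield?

With everything in SI (GPa, ×10⁻⁶/K, MPa):
  alloy Z: E = 309.7, α = 11.8, σ_y = 259.0 → σ = 588 MPa, n = 0.440
  alloy J: E = 110.3, α = 9.48, σ_y = 1020 → σ = 168 MPa, n = 6.06
  alloy H: E = 63.30, α = 3.40, σ_y = 52.40 → σ = 34.7 MPa, n = 1.51
  alloy X: E = 359.0, α = 7.92, σ_y = 369.0 → σ = 458 MPa, n = 0.806
The minimum is alloy Z at n = 0.440.

alloy Z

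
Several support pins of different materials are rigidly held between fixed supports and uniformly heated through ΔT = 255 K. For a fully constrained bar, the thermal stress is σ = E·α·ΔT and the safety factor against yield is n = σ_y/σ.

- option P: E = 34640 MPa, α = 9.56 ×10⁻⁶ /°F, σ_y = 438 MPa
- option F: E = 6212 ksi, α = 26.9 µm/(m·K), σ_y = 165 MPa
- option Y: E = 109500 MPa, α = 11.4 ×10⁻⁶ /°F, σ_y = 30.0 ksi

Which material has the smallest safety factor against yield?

option Y

In consistent units (E in GPa, α in ×10⁻⁶/K, σ_y in MPa):
  option P: E = 34.64, α = 17.2, σ_y = 438.0 → σ = 152 MPa, n = 2.88
  option F: E = 42.83, α = 26.9, σ_y = 165.0 → σ = 294 MPa, n = 0.562
  option Y: E = 109.5, α = 20.5, σ_y = 206.8 → σ = 573 MPa, n = 0.361
The minimum is option Y at n = 0.361.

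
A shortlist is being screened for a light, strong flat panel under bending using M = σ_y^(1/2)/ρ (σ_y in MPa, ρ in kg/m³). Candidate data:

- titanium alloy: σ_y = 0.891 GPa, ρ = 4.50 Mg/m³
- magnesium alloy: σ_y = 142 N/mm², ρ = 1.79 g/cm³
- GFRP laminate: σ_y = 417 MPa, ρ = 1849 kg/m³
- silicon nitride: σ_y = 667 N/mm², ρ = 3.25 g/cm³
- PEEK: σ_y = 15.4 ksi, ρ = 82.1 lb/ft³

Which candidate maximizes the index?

Normalizing units and computing the index:
  titanium alloy: σ_y = 891.0 MPa, ρ = 4500 kg/m³
  magnesium alloy: σ_y = 142.0 MPa, ρ = 1790 kg/m³
  GFRP laminate: σ_y = 417.0 MPa, ρ = 1849 kg/m³
  silicon nitride: σ_y = 667.0 MPa, ρ = 3250 kg/m³
  PEEK: σ_y = 106.2 MPa, ρ = 1315 kg/m³
  GFRP laminate: M = 11.0×10⁻³
  silicon nitride: M = 7.95×10⁻³
  PEEK: M = 7.84×10⁻³
  magnesium alloy: M = 6.66×10⁻³
  titanium alloy: M = 6.63×10⁻³
The maximum is for GFRP laminate.

GFRP laminate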